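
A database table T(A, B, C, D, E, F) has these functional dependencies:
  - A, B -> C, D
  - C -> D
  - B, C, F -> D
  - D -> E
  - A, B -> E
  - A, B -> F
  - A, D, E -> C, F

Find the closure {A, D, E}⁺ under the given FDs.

Start with {A, D, E}.
A, D, E -> C, F applies; add {C, F} → now {A, C, D, E, F}.
No further FD applies.

{A, C, D, E, F}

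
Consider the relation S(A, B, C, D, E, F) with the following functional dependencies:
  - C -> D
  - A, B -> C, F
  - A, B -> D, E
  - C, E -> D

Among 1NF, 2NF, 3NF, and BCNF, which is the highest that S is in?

2NF

Candidate key: {A, B}. Prime attributes: {A, B}.
C -> D: {C}⁺ = {C, D}, which is not all of the attributes, so the left side is not a superkey — BCNF is violated.
Because {D} is non-prime and the left side of C -> D is not a superkey, the relation is not in 3NF.
No non-prime attribute depends on a proper subset of any candidate key, so 2NF holds.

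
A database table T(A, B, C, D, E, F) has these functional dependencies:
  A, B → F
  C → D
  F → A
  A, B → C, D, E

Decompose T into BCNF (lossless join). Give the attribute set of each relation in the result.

Candidate keys of the original relation: {A, B}, {B, F}.
In {A, B, C, D, E, F}, {C} is not a superkey ({C}⁺ restricted to this set is {C, D}), so split on C → D into {C, D} and {A, B, C, E, F}.
{C, D}: every determinant is a superkey — BCNF.
In {A, B, C, E, F}, {F} is not a superkey ({F}⁺ restricted to this set is {A, F}), so split on F → A into {A, F} and {B, C, E, F}.
{A, F}: every determinant is a superkey — BCNF.
{B, C, E, F}: every determinant is a superkey — BCNF.

{A, F}; {B, C, E, F}; {C, D}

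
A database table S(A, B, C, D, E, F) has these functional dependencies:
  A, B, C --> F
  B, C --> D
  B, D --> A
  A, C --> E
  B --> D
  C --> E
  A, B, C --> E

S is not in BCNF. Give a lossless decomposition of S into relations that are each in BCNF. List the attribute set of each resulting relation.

Candidate key of the original relation: {B, C}.
In {A, B, C, D, E, F}, {B, D} is not a superkey ({B, D}⁺ restricted to this set is {A, B, D}), so split on B, D --> A into {A, B, D} and {B, C, D, E, F}.
{A, B, D}: every determinant is a superkey — BCNF.
In {B, C, D, E, F}, {B} is not a superkey ({B}⁺ restricted to this set is {B, D}), so split on B --> D into {B, D} and {B, C, E, F}.
{B, D}: every determinant is a superkey — BCNF.
In {B, C, E, F}, {C} is not a superkey ({C}⁺ restricted to this set is {C, E}), so split on C --> E into {C, E} and {B, C, F}.
{C, E}: every determinant is a superkey — BCNF.
{B, C, F}: every determinant is a superkey — BCNF.

{A, B, D}; {B, C, F}; {C, E}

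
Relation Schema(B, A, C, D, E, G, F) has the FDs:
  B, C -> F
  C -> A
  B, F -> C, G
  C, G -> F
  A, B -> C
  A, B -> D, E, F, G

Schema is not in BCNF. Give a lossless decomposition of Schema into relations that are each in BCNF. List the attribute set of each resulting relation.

Candidate keys of the original relation: {A, B}, {B, C}, {B, F}.
In {A, B, C, D, E, F, G}, {C} is not a superkey ({C}⁺ restricted to this set is {A, C}), so split on C -> A into {A, C} and {B, C, D, E, F, G}.
{A, C} is in BCNF.
In {B, C, D, E, F, G}, {C, G} is not a superkey ({C, G}⁺ restricted to this set is {C, F, G}), so split on C, G -> F into {C, F, G} and {B, C, D, E, G}.
{C, F, G} is in BCNF.
{B, C, D, E, G} is in BCNF.

{A, C}; {B, C, D, E, G}; {C, F, G}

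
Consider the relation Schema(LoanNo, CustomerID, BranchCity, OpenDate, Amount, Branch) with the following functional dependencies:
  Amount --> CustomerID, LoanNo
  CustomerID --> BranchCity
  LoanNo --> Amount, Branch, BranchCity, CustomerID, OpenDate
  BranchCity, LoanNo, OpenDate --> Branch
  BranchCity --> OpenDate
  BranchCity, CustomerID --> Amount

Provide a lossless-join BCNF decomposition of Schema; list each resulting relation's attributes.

Candidate keys of the original relation: {Amount}, {CustomerID}, {LoanNo}.
Within {Amount, Branch, BranchCity, CustomerID, LoanNo, OpenDate}: {BranchCity}⁺ ∩ {Amount, Branch, BranchCity, CustomerID, LoanNo, OpenDate} = {BranchCity, OpenDate}, not the whole set, so BranchCity --> OpenDate violates BCNF; decompose into {BranchCity, OpenDate} and {Amount, Branch, BranchCity, CustomerID, LoanNo}.
{BranchCity, OpenDate}: every determinant is a superkey — BCNF.
{Amount, Branch, BranchCity, CustomerID, LoanNo}: every determinant is a superkey — BCNF.

{Amount, Branch, BranchCity, CustomerID, LoanNo}; {BranchCity, OpenDate}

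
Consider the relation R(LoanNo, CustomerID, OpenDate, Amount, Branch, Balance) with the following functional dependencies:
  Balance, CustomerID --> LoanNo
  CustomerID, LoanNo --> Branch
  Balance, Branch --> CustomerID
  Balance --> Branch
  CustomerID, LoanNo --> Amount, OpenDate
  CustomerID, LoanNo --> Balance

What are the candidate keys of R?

Closure of {Balance} is {Amount, Balance, Branch, CustomerID, LoanNo, OpenDate}, the whole schema; {Balance} is a candidate key.
Closure of {CustomerID, LoanNo} is {Amount, Balance, Branch, CustomerID, LoanNo, OpenDate}, the whole schema; {CustomerID, LoanNo} is a candidate key.
These are minimal and exhaustive — every other superkey contains one of them.

{Balance}, {CustomerID, LoanNo}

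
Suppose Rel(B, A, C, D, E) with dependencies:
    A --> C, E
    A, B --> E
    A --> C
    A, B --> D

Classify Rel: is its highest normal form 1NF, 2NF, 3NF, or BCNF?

1NF

Candidate key: {A, B}. Prime attributes: {A, B}.
For A --> C, E we have {A}⁺ = {A, C, E}; {A} is not a superkey, so BCNF fails.
A --> C, E has non-prime {C, E} on the right and a non-superkey on the left, so 3NF fails.
Since {A} ⊂ {A, B} and {A}⁺ ⊇ {C, E} with {C, E} non-prime, there is a partial dependency; 2NF fails.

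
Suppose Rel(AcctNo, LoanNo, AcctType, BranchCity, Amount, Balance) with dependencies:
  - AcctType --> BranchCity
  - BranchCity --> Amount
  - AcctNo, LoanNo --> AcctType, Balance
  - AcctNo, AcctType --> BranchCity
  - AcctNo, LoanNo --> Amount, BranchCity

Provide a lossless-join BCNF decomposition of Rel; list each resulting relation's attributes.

Candidate key of the original relation: {AcctNo, LoanNo}.
In {AcctNo, AcctType, Amount, Balance, BranchCity, LoanNo}, {AcctType} is not a superkey ({AcctType}⁺ restricted to this set is {AcctType, Amount, BranchCity}), so split on AcctType --> Amount, BranchCity into {AcctType, Amount, BranchCity} and {AcctNo, AcctType, Balance, LoanNo}.
In {AcctType, Amount, BranchCity}, {BranchCity} is not a superkey ({BranchCity}⁺ restricted to this set is {Amount, BranchCity}), so split on BranchCity --> Amount into {Amount, BranchCity} and {AcctType, BranchCity}.
{Amount, BranchCity} has no BCNF violation.
{AcctType, BranchCity} has no BCNF violation.
{AcctNo, AcctType, Balance, LoanNo} has no BCNF violation.

{AcctNo, AcctType, Balance, LoanNo}; {AcctType, BranchCity}; {Amount, BranchCity}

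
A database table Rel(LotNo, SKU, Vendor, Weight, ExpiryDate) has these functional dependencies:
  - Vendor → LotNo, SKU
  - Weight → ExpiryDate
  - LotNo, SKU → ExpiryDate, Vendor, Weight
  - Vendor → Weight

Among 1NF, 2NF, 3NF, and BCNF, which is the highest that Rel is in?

Candidate keys: {LotNo, SKU}, {Vendor}. Prime attributes: {LotNo, SKU, Vendor}.
For Weight → ExpiryDate we have {Weight}⁺ = {ExpiryDate, Weight}; {Weight} is not a superkey, so BCNF fails.
Weight → ExpiryDate determines the non-prime attribute {ExpiryDate} from a non-superkey — 3NF is violated.
No proper subset of a key has a non-prime attribute in its closure, so there is no partial dependency; 2NF holds.

2NF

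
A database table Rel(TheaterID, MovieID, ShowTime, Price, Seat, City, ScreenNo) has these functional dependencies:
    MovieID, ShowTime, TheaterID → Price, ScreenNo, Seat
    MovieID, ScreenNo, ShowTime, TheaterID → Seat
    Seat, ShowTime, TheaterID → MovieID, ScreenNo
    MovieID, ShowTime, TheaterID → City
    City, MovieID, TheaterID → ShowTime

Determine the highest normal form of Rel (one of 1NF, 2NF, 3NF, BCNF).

Candidate keys: {City, MovieID, TheaterID}, {MovieID, ShowTime, TheaterID}, {Seat, ShowTime, TheaterID}. Prime attributes: {City, MovieID, Seat, ShowTime, TheaterID}.
Each dependency's left side is a superkey — BCNF holds.

BCNF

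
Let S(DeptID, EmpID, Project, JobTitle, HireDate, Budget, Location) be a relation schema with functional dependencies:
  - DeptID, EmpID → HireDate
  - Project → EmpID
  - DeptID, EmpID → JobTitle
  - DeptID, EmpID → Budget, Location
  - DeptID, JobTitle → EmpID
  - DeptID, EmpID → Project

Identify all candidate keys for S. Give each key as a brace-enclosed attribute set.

{DeptID, EmpID}, {DeptID, JobTitle}, {DeptID, Project}

Attributes never on any right-hand side: {DeptID} — every candidate key must contain it.
Closure of {DeptID, EmpID} is {Budget, DeptID, EmpID, HireDate, JobTitle, Location, Project}, the whole schema; {DeptID, EmpID} is a candidate key.
Closure of {DeptID, JobTitle} is {Budget, DeptID, EmpID, HireDate, JobTitle, Location, Project}, the whole schema; {DeptID, JobTitle} is a candidate key.
Closure of {DeptID, Project} is {Budget, DeptID, EmpID, HireDate, JobTitle, Location, Project}, the whole schema; {DeptID, Project} is a candidate key.
No proper subset of any of these is a key, and no other minimal superkey exists.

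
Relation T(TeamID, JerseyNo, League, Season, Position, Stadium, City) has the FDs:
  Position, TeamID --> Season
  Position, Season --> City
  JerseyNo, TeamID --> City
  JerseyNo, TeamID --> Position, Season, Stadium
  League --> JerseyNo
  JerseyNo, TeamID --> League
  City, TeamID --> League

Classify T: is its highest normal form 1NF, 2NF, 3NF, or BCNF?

Candidate keys: {City, TeamID}, {JerseyNo, TeamID}, {League, TeamID}, {Position, TeamID}. Prime attributes: {City, JerseyNo, League, Position, TeamID}.
Position, Season --> City: {Position, Season}⁺ = {City, Position, Season}, which is not all of the attributes, so the left side is not a superkey — BCNF is violated.
But every attribute on its right side ({City}) is prime, and the same holds for every other non-superkey FD, so 3NF still holds.

3NF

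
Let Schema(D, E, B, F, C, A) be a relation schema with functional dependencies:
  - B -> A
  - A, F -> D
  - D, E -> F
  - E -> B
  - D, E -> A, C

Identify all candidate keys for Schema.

No FD produces {E}, so it must be in every candidate key.
{D, E}⁺ = {A, B, C, D, E, F}, which is every attribute, so {D, E} is a candidate key.
{E, F}⁺ = {A, B, C, D, E, F}, which is every attribute, so {E, F} is a candidate key.
No proper subset of any of these is a key, and no other minimal superkey exists.

{D, E}, {E, F}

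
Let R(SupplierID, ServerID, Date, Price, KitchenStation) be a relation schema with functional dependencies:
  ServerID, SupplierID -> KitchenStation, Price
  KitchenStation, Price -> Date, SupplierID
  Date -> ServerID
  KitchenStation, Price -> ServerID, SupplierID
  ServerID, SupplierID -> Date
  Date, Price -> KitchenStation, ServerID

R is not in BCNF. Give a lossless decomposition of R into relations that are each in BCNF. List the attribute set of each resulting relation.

Candidate keys of the original relation: {Date, Price}, {Date, SupplierID}, {KitchenStation, Price}, {ServerID, SupplierID}.
{Date, KitchenStation, Price, ServerID, SupplierID}: {Date} determines {Date, ServerID} here but is not a superkey — split on Date -> ServerID, giving {Date, ServerID} and {Date, KitchenStation, Price, SupplierID}.
{Date, ServerID}: every determinant is a superkey — BCNF.
{Date, KitchenStation, Price, SupplierID}: every determinant is a superkey — BCNF.

{Date, KitchenStation, Price, SupplierID}; {Date, ServerID}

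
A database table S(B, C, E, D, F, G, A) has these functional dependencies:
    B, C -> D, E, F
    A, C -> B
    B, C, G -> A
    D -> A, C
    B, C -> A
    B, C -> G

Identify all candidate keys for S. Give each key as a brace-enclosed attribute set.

Closure of {D} is {A, B, C, D, E, F, G}, the whole schema; {D} is a candidate key.
Closure of {A, C} is {A, B, C, D, E, F, G}, the whole schema; {A, C} is a candidate key.
Closure of {B, C} is {A, B, C, D, E, F, G}, the whole schema; {B, C} is a candidate key.
These are minimal and exhaustive — every other superkey contains one of them.

{A, C}, {B, C}, {D}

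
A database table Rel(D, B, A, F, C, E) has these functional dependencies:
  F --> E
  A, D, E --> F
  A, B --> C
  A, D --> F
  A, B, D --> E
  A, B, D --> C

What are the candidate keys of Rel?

{A, B, D}

No FD produces {A, B, D}, so they must be in every candidate key.
{A, B, D}⁺ = {A, B, C, D, E, F}, which is every attribute, so {A, B, D} is a candidate key.
No other minimal set has full closure, so this is the only candidate key.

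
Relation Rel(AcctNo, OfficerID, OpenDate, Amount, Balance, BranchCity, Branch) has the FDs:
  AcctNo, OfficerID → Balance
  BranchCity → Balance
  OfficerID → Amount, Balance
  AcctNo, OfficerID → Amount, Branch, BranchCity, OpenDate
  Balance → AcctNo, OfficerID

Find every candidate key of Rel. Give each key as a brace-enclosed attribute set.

{Balance}, {BranchCity}, {OfficerID}

{Balance} is a candidate key since {Balance}⁺ = {AcctNo, Amount, Balance, Branch, BranchCity, OfficerID, OpenDate} covers every attribute.
{BranchCity} is a candidate key since {BranchCity}⁺ = {AcctNo, Amount, Balance, Branch, BranchCity, OfficerID, OpenDate} covers every attribute.
{OfficerID} is a candidate key since {OfficerID}⁺ = {AcctNo, Amount, Balance, Branch, BranchCity, OfficerID, OpenDate} covers every attribute.
These are minimal and exhaustive — every other superkey contains one of them.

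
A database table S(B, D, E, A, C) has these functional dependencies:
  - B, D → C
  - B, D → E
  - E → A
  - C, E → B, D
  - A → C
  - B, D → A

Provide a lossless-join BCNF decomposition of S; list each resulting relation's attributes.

Candidate keys of the original relation: {B, D}, {E}.
{A, B, C, D, E}: {A} determines {A, C} here but is not a superkey — split on A → C, giving {A, C} and {A, B, D, E}.
{A, C} is in BCNF.
{A, B, D, E} is in BCNF.

{A, B, D, E}; {A, C}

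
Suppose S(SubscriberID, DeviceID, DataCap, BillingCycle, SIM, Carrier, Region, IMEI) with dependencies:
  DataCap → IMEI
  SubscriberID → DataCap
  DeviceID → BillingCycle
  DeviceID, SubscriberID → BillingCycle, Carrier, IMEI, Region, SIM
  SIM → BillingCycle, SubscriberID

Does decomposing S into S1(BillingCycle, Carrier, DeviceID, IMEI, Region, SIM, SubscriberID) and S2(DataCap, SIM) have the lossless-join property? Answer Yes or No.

Yes

The shared attributes are {SIM} and {SIM}⁺ = {BillingCycle, DataCap, IMEI, SIM, SubscriberID}.
S2 is contained in that closure, so S1 ∩ S2 → S2 holds and the join is lossless.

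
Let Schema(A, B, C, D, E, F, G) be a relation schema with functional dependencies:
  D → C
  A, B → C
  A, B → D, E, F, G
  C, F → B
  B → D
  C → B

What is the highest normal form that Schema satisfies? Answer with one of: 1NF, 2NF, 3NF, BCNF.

Candidate keys: {A, B}, {A, C}, {A, D}. Prime attributes: {A, B, C, D}.
D → C: {D}⁺ = {B, C, D}, which is not all of the attributes, so the left side is not a superkey — BCNF is violated.
But every attribute on its right side ({C}) is prime, and the same holds for every other non-superkey FD, so 3NF still holds.

3NF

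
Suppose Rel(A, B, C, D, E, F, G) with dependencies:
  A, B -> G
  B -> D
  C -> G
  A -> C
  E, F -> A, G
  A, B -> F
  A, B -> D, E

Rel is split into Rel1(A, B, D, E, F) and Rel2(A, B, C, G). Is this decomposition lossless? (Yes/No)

Yes

Common attributes: {A, B}; their closure is {A, B, C, D, E, F, G}.
Rel1 is contained in that closure, so Rel1 ∩ Rel2 -> Rel1 holds and the join is lossless.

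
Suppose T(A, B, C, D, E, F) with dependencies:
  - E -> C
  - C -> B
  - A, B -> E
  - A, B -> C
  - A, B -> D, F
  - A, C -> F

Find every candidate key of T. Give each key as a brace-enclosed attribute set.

{A, B}, {A, C}, {A, E}

{A} never appears on the right of any FD, so every key must include it.
{A, B}⁺ = {A, B, C, D, E, F} — all of the relation — so {A, B} is a candidate key.
{A, C}⁺ = {A, B, C, D, E, F} — all of the relation — so {A, C} is a candidate key.
{A, E}⁺ = {A, B, C, D, E, F} — all of the relation — so {A, E} is a candidate key.
Any other superkey properly contains one of these, so there are no further candidate keys.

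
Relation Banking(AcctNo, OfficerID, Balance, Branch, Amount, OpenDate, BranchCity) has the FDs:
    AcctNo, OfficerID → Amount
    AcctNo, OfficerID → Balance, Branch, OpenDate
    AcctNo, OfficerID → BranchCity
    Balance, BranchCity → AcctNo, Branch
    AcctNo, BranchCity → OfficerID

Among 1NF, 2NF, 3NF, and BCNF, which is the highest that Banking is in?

BCNF

Candidate keys: {AcctNo, BranchCity}, {AcctNo, OfficerID}, {Balance, BranchCity}. Prime attributes: {AcctNo, Balance, BranchCity, OfficerID}.
Each dependency's left side is a superkey — BCNF holds.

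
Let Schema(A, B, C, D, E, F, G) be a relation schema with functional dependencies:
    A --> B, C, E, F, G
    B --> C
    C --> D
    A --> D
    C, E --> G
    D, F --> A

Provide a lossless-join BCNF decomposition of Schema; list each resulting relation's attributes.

{A, B, E, F}; {B, C}; {B, E, G}; {C, D}

Candidate keys of the original relation: {A}, {B, F}, {C, F}, {D, F}.
{A, B, C, D, E, F, G}: {B} determines {B, C, D} here but is not a superkey — split on B --> C, D, giving {B, C, D} and {A, B, E, F, G}.
{B, C, D}: {C} determines {C, D} here but is not a superkey — split on C --> D, giving {C, D} and {B, C}.
{C, D}: every determinant is a superkey — BCNF.
{B, C}: every determinant is a superkey — BCNF.
{A, B, E, F, G}: {B, E} determines {B, E, G} here but is not a superkey — split on B, E --> G, giving {B, E, G} and {A, B, E, F}.
{B, E, G}: every determinant is a superkey — BCNF.
{A, B, E, F}: every determinant is a superkey — BCNF.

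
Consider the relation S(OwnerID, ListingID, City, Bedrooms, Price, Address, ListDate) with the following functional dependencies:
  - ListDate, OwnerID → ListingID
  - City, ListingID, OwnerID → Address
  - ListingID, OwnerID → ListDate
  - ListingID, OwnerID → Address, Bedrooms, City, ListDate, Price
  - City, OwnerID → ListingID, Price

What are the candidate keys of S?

{City, OwnerID}, {ListDate, OwnerID}, {ListingID, OwnerID}

Attributes never on any right-hand side: {OwnerID} — every candidate key must contain it.
{City, OwnerID}⁺ = {Address, Bedrooms, City, ListDate, ListingID, OwnerID, Price}, which is every attribute, so {City, OwnerID} is a candidate key.
{ListDate, OwnerID}⁺ = {Address, Bedrooms, City, ListDate, ListingID, OwnerID, Price}, which is every attribute, so {ListDate, OwnerID} is a candidate key.
{ListingID, OwnerID}⁺ = {Address, Bedrooms, City, ListDate, ListingID, OwnerID, Price}, which is every attribute, so {ListingID, OwnerID} is a candidate key.
These are minimal and exhaustive — every other superkey contains one of them.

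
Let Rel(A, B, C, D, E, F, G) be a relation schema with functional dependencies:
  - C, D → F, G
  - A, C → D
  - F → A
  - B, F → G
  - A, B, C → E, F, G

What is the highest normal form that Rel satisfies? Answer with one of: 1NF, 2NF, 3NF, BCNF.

Candidate keys: {A, B, C}, {B, C, D}, {B, C, F}. Prime attributes: {A, B, C, D, F}.
For C, D → F, G we have {C, D}⁺ = {A, C, D, F, G}; {C, D} is not a superkey, so BCNF fails.
C, D → F, G determines the non-prime attribute {G} from a non-superkey — 3NF is violated.
Since {A, C} ⊂ {A, B, C} and {A, C}⁺ ⊇ {G} with {G} non-prime, there is a partial dependency; 2NF fails.

1NF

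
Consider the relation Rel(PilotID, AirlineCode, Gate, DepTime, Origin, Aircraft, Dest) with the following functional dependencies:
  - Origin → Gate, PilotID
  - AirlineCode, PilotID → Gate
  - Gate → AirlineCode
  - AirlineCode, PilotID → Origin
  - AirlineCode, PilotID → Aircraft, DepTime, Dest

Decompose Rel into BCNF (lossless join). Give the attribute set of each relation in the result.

{Aircraft, DepTime, Dest, Gate, Origin, PilotID}; {AirlineCode, Gate}

Candidate keys of the original relation: {AirlineCode, PilotID}, {Gate, PilotID}, {Origin}.
In {Aircraft, AirlineCode, DepTime, Dest, Gate, Origin, PilotID}, {Gate} is not a superkey ({Gate}⁺ restricted to this set is {AirlineCode, Gate}), so split on Gate → AirlineCode into {AirlineCode, Gate} and {Aircraft, DepTime, Dest, Gate, Origin, PilotID}.
{AirlineCode, Gate} has no BCNF violation.
{Aircraft, DepTime, Dest, Gate, Origin, PilotID} has no BCNF violation.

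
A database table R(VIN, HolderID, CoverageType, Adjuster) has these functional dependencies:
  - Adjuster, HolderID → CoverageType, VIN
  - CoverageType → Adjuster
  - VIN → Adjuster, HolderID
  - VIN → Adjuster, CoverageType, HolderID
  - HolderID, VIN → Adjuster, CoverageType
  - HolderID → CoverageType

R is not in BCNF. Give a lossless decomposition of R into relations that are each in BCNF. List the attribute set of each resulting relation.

{Adjuster, CoverageType}; {CoverageType, HolderID, VIN}

Candidate keys of the original relation: {HolderID}, {VIN}.
Within {Adjuster, CoverageType, HolderID, VIN}: {CoverageType}⁺ ∩ {Adjuster, CoverageType, HolderID, VIN} = {Adjuster, CoverageType}, not the whole set, so CoverageType → Adjuster violates BCNF; decompose into {Adjuster, CoverageType} and {CoverageType, HolderID, VIN}.
{Adjuster, CoverageType}: every determinant is a superkey — BCNF.
{CoverageType, HolderID, VIN}: every determinant is a superkey — BCNF.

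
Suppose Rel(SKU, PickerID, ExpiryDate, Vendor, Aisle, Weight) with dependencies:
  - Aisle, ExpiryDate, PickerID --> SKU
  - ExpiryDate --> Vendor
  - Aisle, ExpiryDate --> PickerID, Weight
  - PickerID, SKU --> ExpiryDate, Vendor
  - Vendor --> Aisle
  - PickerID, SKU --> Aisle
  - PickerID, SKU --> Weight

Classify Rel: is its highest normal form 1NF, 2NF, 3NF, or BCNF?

2NF

Candidate keys: {ExpiryDate}, {PickerID, SKU}. Prime attributes: {ExpiryDate, PickerID, SKU}.
For Vendor --> Aisle we have {Vendor}⁺ = {Aisle, Vendor}; {Vendor} is not a superkey, so BCNF fails.
Vendor --> Aisle determines the non-prime attribute {Aisle} from a non-superkey — 3NF is violated.
No proper subset of a key has a non-prime attribute in its closure, so there is no partial dependency; 2NF holds.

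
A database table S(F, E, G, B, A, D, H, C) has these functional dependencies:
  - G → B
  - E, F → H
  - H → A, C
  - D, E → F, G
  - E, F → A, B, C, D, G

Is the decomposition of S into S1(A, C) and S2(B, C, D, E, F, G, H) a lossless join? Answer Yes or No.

No

The shared attributes are {C} and {C}⁺ = {C}.
Neither S1 nor S2 is contained in that closure, so the decomposition is lossy.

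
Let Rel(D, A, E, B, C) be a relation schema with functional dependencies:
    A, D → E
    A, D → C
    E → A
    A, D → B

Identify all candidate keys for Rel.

Attributes never on any right-hand side: {D} — every candidate key must contain it.
{A, D}⁺ = {A, B, C, D, E}, which is every attribute, so {A, D} is a candidate key.
{D, E}⁺ = {A, B, C, D, E}, which is every attribute, so {D, E} is a candidate key.
No proper subset of any of these is a key, and no other minimal superkey exists.

{A, D}, {D, E}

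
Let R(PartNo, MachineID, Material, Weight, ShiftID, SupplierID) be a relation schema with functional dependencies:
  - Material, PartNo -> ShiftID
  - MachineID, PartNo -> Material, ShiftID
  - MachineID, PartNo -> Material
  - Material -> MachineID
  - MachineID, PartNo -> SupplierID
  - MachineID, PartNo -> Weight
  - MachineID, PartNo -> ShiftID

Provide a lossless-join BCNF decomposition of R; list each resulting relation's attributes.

{MachineID, Material}; {Material, PartNo, ShiftID, SupplierID, Weight}

Candidate keys of the original relation: {MachineID, PartNo}, {Material, PartNo}.
Within {MachineID, Material, PartNo, ShiftID, SupplierID, Weight}: {Material}⁺ ∩ {MachineID, Material, PartNo, ShiftID, SupplierID, Weight} = {MachineID, Material}, not the whole set, so Material -> MachineID violates BCNF; decompose into {MachineID, Material} and {Material, PartNo, ShiftID, SupplierID, Weight}.
{MachineID, Material}: every determinant is a superkey — BCNF.
{Material, PartNo, ShiftID, SupplierID, Weight}: every determinant is a superkey — BCNF.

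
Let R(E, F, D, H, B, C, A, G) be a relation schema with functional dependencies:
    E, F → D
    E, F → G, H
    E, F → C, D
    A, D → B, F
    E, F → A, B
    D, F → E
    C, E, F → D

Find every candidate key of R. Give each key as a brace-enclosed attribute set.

{A, D}, {D, F}, {E, F}

{A, D}⁺ = {A, B, C, D, E, F, G, H}, which is every attribute, so {A, D} is a candidate key.
{D, F}⁺ = {A, B, C, D, E, F, G, H}, which is every attribute, so {D, F} is a candidate key.
{E, F}⁺ = {A, B, C, D, E, F, G, H}, which is every attribute, so {E, F} is a candidate key.
Any other superkey properly contains one of these, so there are no further candidate keys.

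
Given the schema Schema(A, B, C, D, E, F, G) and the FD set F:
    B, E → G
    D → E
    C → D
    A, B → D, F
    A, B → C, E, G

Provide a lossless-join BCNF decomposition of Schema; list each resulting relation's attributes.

Candidate key of the original relation: {A, B}.
In {A, B, C, D, E, F, G}, {B, E} is not a superkey ({B, E}⁺ restricted to this set is {B, E, G}), so split on B, E → G into {B, E, G} and {A, B, C, D, E, F}.
{B, E, G}: every determinant is a superkey — BCNF.
In {A, B, C, D, E, F}, {D} is not a superkey ({D}⁺ restricted to this set is {D, E}), so split on D → E into {D, E} and {A, B, C, D, F}.
{D, E}: every determinant is a superkey — BCNF.
In {A, B, C, D, F}, {C} is not a superkey ({C}⁺ restricted to this set is {C, D}), so split on C → D into {C, D} and {A, B, C, F}.
{C, D}: every determinant is a superkey — BCNF.
{A, B, C, F}: every determinant is a superkey — BCNF.

{A, B, C, F}; {B, E, G}; {C, D}; {D, E}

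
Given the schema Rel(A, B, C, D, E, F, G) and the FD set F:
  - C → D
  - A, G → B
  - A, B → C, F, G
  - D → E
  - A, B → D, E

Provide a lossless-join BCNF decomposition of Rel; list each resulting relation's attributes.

{A, B, C, F, G}; {C, D}; {D, E}

Candidate keys of the original relation: {A, B}, {A, G}.
{A, B, C, D, E, F, G}: {C} determines {C, D, E} here but is not a superkey — split on C → D, E, giving {C, D, E} and {A, B, C, F, G}.
{C, D, E}: {D} determines {D, E} here but is not a superkey — split on D → E, giving {D, E} and {C, D}.
{D, E} is in BCNF.
{C, D} is in BCNF.
{A, B, C, F, G} is in BCNF.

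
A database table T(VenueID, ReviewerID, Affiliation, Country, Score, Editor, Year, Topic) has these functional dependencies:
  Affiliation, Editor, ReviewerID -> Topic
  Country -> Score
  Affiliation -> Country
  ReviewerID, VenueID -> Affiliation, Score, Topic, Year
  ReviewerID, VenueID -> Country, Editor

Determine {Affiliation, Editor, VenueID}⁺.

Start with {Affiliation, Editor, VenueID}.
Affiliation -> Country applies; add {Country} → now {Affiliation, Country, Editor, VenueID}.
Country -> Score applies; add {Score} → now {Affiliation, Country, Editor, Score, VenueID}.
No further FD applies.

{Affiliation, Country, Editor, Score, VenueID}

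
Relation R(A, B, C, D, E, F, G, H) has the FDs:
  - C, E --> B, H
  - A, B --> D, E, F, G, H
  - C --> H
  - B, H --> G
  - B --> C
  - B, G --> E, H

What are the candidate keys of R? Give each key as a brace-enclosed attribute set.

{A, B}, {A, C, E}

No FD produces {A}, so it must be in every candidate key.
{A, B}⁺ = {A, B, C, D, E, F, G, H}, which is every attribute, so {A, B} is a candidate key.
{A, C, E}⁺ = {A, B, C, D, E, F, G, H}, which is every attribute, so {A, C, E} is a candidate key.
These are minimal and exhaustive — every other superkey contains one of them.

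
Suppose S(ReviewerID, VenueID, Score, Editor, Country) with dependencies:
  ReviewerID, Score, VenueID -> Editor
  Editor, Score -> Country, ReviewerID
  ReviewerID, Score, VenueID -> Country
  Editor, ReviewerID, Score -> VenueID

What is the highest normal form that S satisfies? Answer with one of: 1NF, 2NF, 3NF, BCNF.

BCNF

Candidate keys: {Editor, Score}, {ReviewerID, Score, VenueID}. Prime attributes: {Editor, ReviewerID, Score, VenueID}.
The left-hand side of every FD is a superkey, so BCNF is satisfied.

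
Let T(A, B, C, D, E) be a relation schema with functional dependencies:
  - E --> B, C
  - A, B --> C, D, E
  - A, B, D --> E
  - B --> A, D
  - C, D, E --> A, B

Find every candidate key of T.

{B}, {E}

{B} is a candidate key since {B}⁺ = {A, B, C, D, E} covers every attribute.
{E} is a candidate key since {E}⁺ = {A, B, C, D, E} covers every attribute.
These are minimal and exhaustive — every other superkey contains one of them.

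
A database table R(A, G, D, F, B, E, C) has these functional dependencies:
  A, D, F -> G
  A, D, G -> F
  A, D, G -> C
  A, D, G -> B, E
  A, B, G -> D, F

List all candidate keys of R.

{A, B, G}, {A, D, F}, {A, D, G}

Attributes never on any right-hand side: {A} — every candidate key must contain it.
{A, B, G} is a candidate key since {A, B, G}⁺ = {A, B, C, D, E, F, G} covers every attribute.
{A, D, F} is a candidate key since {A, D, F}⁺ = {A, B, C, D, E, F, G} covers every attribute.
{A, D, G} is a candidate key since {A, D, G}⁺ = {A, B, C, D, E, F, G} covers every attribute.
These are minimal and exhaustive — every other superkey contains one of them.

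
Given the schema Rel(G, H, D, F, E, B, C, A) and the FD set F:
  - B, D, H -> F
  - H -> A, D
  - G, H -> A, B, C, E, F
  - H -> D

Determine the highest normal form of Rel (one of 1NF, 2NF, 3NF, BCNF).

Candidate key: {G, H}. Prime attributes: {G, H}.
B, D, H -> F: {B, D, H}⁺ = {A, B, D, F, H}, which is not all of the attributes, so the left side is not a superkey — BCNF is violated.
Because {F} is non-prime and the left side of B, D, H -> F is not a superkey, the relation is not in 3NF.
The proper key subset {H} of {G, H} determines non-prime {A, D}, so the relation is not even in 2NF.

1NF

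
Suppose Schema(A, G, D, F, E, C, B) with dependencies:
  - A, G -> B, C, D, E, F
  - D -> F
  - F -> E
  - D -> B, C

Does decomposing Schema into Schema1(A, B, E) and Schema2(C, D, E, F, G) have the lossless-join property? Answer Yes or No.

Common attributes: {E}; their closure is {E}.
Schema1 ⊄ {E} and Schema2 ⊄ {E}, so the split is lossy.

No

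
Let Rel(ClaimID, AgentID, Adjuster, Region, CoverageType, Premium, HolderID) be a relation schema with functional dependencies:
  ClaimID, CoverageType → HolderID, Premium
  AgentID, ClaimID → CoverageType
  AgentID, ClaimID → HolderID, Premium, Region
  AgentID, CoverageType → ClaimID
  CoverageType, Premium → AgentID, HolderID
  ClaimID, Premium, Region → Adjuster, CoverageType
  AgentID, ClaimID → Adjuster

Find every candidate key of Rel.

{AgentID, ClaimID}⁺ = {Adjuster, AgentID, ClaimID, CoverageType, HolderID, Premium, Region} — all of the relation — so {AgentID, ClaimID} is a candidate key.
{AgentID, CoverageType}⁺ = {Adjuster, AgentID, ClaimID, CoverageType, HolderID, Premium, Region} — all of the relation — so {AgentID, CoverageType} is a candidate key.
{ClaimID, CoverageType}⁺ = {Adjuster, AgentID, ClaimID, CoverageType, HolderID, Premium, Region} — all of the relation — so {ClaimID, CoverageType} is a candidate key.
{CoverageType, Premium}⁺ = {Adjuster, AgentID, ClaimID, CoverageType, HolderID, Premium, Region} — all of the relation — so {CoverageType, Premium} is a candidate key.
{ClaimID, Premium, Region}⁺ = {Adjuster, AgentID, ClaimID, CoverageType, HolderID, Premium, Region} — all of the relation — so {ClaimID, Premium, Region} is a candidate key.
Any other superkey properly contains one of these, so there are no further candidate keys.

{AgentID, ClaimID}, {AgentID, CoverageType}, {ClaimID, CoverageType}, {ClaimID, Premium, Region}, {CoverageType, Premium}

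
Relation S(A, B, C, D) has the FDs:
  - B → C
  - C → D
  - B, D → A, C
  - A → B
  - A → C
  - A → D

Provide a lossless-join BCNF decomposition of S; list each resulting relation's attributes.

{A, B, C}; {C, D}

Candidate keys of the original relation: {A}, {B}.
Within {A, B, C, D}: {C}⁺ ∩ {A, B, C, D} = {C, D}, not the whole set, so C → D violates BCNF; decompose into {C, D} and {A, B, C}.
{C, D}: every determinant is a superkey — BCNF.
{A, B, C}: every determinant is a superkey — BCNF.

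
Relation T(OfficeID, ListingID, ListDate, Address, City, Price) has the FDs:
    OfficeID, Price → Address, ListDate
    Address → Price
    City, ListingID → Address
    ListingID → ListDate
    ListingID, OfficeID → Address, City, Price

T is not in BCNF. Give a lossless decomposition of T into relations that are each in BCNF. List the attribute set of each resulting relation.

Candidate key of the original relation: {ListingID, OfficeID}.
Within {Address, City, ListDate, ListingID, OfficeID, Price}: {OfficeID, Price}⁺ ∩ {Address, City, ListDate, ListingID, OfficeID, Price} = {Address, ListDate, OfficeID, Price}, not the whole set, so OfficeID, Price → Address, ListDate violates BCNF; decompose into {Address, ListDate, OfficeID, Price} and {City, ListingID, OfficeID, Price}.
Within {Address, ListDate, OfficeID, Price}: {Address}⁺ ∩ {Address, ListDate, OfficeID, Price} = {Address, Price}, not the whole set, so Address → Price violates BCNF; decompose into {Address, Price} and {Address, ListDate, OfficeID}.
{Address, Price} is in BCNF.
{Address, ListDate, OfficeID} is in BCNF.
Within {City, ListingID, OfficeID, Price}: {City, ListingID}⁺ ∩ {City, ListingID, OfficeID, Price} = {City, ListingID, Price}, not the whole set, so City, ListingID → Price violates BCNF; decompose into {City, ListingID, Price} and {City, ListingID, OfficeID}.
{City, ListingID, Price} is in BCNF.
{City, ListingID, OfficeID} is in BCNF.

{Address, ListDate, OfficeID}; {Address, Price}; {City, ListingID, OfficeID}; {City, ListingID, Price}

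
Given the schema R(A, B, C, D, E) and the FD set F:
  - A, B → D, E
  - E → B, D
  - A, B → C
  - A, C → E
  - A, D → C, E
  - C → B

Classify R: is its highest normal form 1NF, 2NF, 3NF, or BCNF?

Candidate keys: {A, B}, {A, C}, {A, D}, {A, E}. Prime attributes: {A, B, C, D, E}.
For E → B, D we have {E}⁺ = {B, D, E}; {E} is not a superkey, so BCNF fails.
Since {B, D} ⊆ prime attributes and every other non-superkey FD also has a prime right side, the schema is in 3NF.

3NF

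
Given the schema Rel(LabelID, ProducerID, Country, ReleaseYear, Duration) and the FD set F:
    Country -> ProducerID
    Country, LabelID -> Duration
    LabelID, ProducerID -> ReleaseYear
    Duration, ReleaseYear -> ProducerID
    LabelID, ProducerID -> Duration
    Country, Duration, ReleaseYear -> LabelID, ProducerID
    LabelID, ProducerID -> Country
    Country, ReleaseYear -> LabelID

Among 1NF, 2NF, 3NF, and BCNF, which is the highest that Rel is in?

Candidate keys: {Country, LabelID}, {Country, ReleaseYear}, {Duration, LabelID, ReleaseYear}, {LabelID, ProducerID}. Prime attributes: {Country, Duration, LabelID, ProducerID, ReleaseYear}.
Country -> ProducerID breaks BCNF: {Country}⁺ = {Country, ProducerID}, so {Country} is not a superkey.
Since {ProducerID} ⊆ prime attributes and every other non-superkey FD also has a prime right side, the schema is in 3NF.

3NF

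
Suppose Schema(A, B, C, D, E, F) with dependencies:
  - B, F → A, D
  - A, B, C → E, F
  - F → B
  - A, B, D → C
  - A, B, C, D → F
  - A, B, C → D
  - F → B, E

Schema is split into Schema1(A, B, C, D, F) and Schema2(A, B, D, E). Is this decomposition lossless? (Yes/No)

The shared attributes are {A, B, D} and {A, B, D}⁺ = {A, B, C, D, E, F}.
Schema1 is contained in that closure, so Schema1 ∩ Schema2 → Schema1 holds and the join is lossless.

Yes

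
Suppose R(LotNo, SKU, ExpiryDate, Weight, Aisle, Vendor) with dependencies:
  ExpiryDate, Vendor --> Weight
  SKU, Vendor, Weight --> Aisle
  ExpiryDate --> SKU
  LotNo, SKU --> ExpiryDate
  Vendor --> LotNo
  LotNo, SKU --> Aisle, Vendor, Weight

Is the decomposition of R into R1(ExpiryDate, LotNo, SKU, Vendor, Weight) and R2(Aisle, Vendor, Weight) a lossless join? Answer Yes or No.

Common attributes: {Vendor, Weight}; their closure is {LotNo, Vendor, Weight}.
R1 ⊄ {LotNo, Vendor, Weight} and R2 ⊄ {LotNo, Vendor, Weight}, so the split is lossy.

No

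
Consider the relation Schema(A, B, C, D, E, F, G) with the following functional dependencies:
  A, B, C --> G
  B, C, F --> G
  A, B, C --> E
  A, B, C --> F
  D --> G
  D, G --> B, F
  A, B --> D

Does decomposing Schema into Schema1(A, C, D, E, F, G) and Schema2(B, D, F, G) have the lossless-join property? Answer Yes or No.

The shared attributes are {D, F, G} and {D, F, G}⁺ = {B, D, F, G}.
Since Schema2 ⊆ {B, D, F, G}, the intersection is a superkey of Schema2; the decomposition is lossless.

Yes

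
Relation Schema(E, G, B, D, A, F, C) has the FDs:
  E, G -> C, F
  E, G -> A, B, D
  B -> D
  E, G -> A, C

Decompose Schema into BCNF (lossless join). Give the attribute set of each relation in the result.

{A, B, C, E, F, G}; {B, D}

Candidate key of the original relation: {E, G}.
In {A, B, C, D, E, F, G}, {B} is not a superkey ({B}⁺ restricted to this set is {B, D}), so split on B -> D into {B, D} and {A, B, C, E, F, G}.
{B, D} has no BCNF violation.
{A, B, C, E, F, G} has no BCNF violation.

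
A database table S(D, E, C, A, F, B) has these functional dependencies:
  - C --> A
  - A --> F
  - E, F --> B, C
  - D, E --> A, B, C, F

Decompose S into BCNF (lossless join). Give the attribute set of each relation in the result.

Candidate key of the original relation: {D, E}.
{A, B, C, D, E, F}: {C} determines {A, C, F} here but is not a superkey — split on C --> A, F, giving {A, C, F} and {B, C, D, E}.
{A, C, F}: {A} determines {A, F} here but is not a superkey — split on A --> F, giving {A, F} and {A, C}.
{A, F}: every determinant is a superkey — BCNF.
{A, C}: every determinant is a superkey — BCNF.
{B, C, D, E}: {C, E} determines {B, C, E} here but is not a superkey — split on C, E --> B, giving {B, C, E} and {C, D, E}.
{B, C, E}: every determinant is a superkey — BCNF.
{C, D, E}: every determinant is a superkey — BCNF.

{A, C}; {A, F}; {B, C, E}; {C, D, E}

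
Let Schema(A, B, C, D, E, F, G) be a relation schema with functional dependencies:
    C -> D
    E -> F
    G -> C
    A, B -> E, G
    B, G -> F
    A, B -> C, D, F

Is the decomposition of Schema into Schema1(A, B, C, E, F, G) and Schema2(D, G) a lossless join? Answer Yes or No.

Yes

Common attributes: {G}; their closure is {C, D, G}.
Since Schema2 ⊆ {C, D, G}, the intersection is a superkey of Schema2; the decomposition is lossless.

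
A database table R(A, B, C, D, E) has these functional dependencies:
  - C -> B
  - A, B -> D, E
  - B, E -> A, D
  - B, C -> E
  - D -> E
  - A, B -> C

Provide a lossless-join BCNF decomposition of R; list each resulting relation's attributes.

Candidate keys of the original relation: {A, B}, {B, D}, {B, E}, {C}.
In {A, B, C, D, E}, {D} is not a superkey ({D}⁺ restricted to this set is {D, E}), so split on D -> E into {D, E} and {A, B, C, D}.
{D, E} has no BCNF violation.
{A, B, C, D} has no BCNF violation.

{A, B, C, D}; {D, E}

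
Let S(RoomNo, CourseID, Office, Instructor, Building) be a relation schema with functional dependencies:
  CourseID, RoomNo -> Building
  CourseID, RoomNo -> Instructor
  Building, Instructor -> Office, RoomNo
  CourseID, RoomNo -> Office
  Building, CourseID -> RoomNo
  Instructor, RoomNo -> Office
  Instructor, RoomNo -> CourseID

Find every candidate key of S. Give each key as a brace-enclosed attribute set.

{Building, CourseID}, {Building, Instructor}, {CourseID, RoomNo}, {Instructor, RoomNo}

{Building, CourseID}⁺ = {Building, CourseID, Instructor, Office, RoomNo} — all of the relation — so {Building, CourseID} is a candidate key.
{Building, Instructor}⁺ = {Building, CourseID, Instructor, Office, RoomNo} — all of the relation — so {Building, Instructor} is a candidate key.
{CourseID, RoomNo}⁺ = {Building, CourseID, Instructor, Office, RoomNo} — all of the relation — so {CourseID, RoomNo} is a candidate key.
{Instructor, RoomNo}⁺ = {Building, CourseID, Instructor, Office, RoomNo} — all of the relation — so {Instructor, RoomNo} is a candidate key.
Any other superkey properly contains one of these, so there are no further candidate keys.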